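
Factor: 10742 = 2^1*41^1*131^1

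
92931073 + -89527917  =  3403156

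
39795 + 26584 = 66379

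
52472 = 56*937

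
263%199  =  64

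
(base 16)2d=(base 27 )1I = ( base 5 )140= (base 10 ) 45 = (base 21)23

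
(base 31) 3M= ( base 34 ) 3d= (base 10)115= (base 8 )163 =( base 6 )311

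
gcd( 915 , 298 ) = 1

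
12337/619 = 19 + 576/619 = 19.93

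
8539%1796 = 1355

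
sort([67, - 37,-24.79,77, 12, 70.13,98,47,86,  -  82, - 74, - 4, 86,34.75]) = [ - 82, - 74, - 37, -24.79, - 4,  12 , 34.75, 47,67, 70.13,77, 86,86,98]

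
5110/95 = 53 + 15/19 = 53.79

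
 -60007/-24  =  60007/24 = 2500.29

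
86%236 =86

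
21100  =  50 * 422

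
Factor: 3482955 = 3^2*5^1*7^1*11057^1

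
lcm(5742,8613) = 17226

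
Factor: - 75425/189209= - 175/439=- 5^2*7^1*439^( - 1) 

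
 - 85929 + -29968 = -115897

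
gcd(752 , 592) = 16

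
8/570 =4/285 = 0.01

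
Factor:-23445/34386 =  - 2^( - 1) * 3^1 * 5^1*11^( - 1 )  =  - 15/22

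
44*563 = 24772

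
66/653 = 66/653= 0.10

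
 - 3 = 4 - 7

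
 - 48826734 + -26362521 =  - 75189255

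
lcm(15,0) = 0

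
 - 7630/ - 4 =3815/2 = 1907.50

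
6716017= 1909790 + 4806227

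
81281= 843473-762192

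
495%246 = 3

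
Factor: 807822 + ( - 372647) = 435175 =5^2*13^2* 103^1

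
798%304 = 190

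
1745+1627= 3372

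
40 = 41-1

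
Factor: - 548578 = -2^1*103^1*2663^1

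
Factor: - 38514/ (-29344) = 2^(  -  4 )*3^1*7^1 = 21/16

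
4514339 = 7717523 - 3203184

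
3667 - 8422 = -4755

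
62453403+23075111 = 85528514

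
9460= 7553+1907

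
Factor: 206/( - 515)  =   - 2/5=- 2^1*5^( - 1 )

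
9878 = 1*9878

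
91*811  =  73801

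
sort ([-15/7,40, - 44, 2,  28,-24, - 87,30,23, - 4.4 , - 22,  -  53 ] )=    [  -  87,  -  53, - 44,-24, - 22, - 4.4  ,-15/7,2,23 , 28,30,40]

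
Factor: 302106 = 2^1 * 3^1 * 7^1*7193^1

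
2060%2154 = 2060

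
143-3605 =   -  3462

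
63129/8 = 63129/8 = 7891.12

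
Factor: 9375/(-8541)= -3^( - 1)*5^5*13^( - 1)*73^( - 1)=- 3125/2847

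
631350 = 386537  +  244813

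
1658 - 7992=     -  6334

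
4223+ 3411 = 7634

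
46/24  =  1+11/12 = 1.92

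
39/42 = 13/14 = 0.93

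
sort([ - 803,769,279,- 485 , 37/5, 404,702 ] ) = [ - 803, - 485, 37/5, 279, 404  ,  702 , 769]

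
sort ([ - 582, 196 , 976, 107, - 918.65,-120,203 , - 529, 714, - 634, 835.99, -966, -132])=[ - 966, - 918.65, - 634, - 582 , - 529,-132, - 120,107, 196,203, 714,  835.99,976]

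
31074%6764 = 4018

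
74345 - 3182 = 71163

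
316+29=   345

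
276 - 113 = 163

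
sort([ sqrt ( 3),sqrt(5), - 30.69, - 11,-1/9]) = [ - 30.69, - 11, - 1/9, sqrt( 3),sqrt(5)]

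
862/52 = 16 + 15/26= 16.58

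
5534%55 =34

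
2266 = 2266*1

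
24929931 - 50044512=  - 25114581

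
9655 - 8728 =927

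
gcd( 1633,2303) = 1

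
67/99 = 67/99 = 0.68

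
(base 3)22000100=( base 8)13321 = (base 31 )62D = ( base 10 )5841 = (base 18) 1009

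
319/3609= 319/3609 = 0.09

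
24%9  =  6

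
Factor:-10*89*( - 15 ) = 2^1 * 3^1 *5^2 *89^1 = 13350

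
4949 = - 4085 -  - 9034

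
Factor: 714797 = 714797^1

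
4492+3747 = 8239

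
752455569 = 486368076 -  - 266087493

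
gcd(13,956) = 1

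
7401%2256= 633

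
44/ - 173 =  - 1 + 129/173 = - 0.25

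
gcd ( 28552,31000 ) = 8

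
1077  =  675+402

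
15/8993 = 15/8993 = 0.00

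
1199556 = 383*3132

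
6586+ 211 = 6797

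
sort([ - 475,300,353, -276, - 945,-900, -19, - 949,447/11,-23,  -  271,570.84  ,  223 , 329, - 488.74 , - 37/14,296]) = [ - 949,-945, - 900,-488.74, - 475,-276, - 271, - 23, -19, - 37/14, 447/11,  223,296, 300, 329, 353, 570.84]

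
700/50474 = 350/25237 = 0.01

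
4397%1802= 793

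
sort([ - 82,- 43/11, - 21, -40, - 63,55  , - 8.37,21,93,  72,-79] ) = [ - 82, -79,-63, - 40, - 21, -8.37,- 43/11,21,55,72,93]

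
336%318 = 18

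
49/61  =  49/61=0.80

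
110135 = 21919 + 88216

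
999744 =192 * 5207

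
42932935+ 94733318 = 137666253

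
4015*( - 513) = - 2059695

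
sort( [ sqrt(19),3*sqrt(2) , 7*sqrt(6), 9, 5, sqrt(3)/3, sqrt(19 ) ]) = [sqrt(3 )/3,  3*sqrt ( 2),  sqrt( 19),sqrt( 19),5, 9,7*sqrt(6) ]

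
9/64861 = 9/64861=0.00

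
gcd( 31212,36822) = 102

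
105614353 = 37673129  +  67941224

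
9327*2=18654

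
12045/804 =14 + 263/268=14.98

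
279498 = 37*7554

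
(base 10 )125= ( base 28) 4d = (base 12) A5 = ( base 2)1111101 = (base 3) 11122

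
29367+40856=70223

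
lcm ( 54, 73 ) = 3942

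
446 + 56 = 502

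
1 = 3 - 2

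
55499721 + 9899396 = 65399117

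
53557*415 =22226155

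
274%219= 55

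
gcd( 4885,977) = 977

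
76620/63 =25540/21  =  1216.19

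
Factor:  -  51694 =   -  2^1*25847^1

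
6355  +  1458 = 7813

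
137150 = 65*2110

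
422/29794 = 211/14897 = 0.01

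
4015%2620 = 1395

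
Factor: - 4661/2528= - 59/32 = -2^( -5)*59^1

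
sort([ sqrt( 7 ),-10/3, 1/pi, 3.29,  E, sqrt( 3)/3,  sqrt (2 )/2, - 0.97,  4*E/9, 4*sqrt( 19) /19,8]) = [ - 10/3, - 0.97,1/pi, sqrt( 3 ) /3, sqrt(2)/2, 4*sqrt( 19 )/19,4*E/9, sqrt ( 7),  E, 3.29,8]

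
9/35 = 9/35 = 0.26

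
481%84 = 61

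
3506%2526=980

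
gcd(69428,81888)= 4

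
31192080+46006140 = 77198220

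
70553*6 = 423318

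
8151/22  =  370 + 1/2= 370.50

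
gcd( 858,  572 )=286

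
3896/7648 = 487/956=0.51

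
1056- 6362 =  - 5306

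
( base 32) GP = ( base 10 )537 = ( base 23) 108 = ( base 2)1000011001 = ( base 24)M9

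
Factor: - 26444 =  - 2^2*11^1*601^1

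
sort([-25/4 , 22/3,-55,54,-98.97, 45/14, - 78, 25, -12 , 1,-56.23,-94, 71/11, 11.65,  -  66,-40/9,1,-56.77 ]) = [-98.97  ,  -  94,  -  78, - 66, - 56.77,-56.23, - 55,-12,  -  25/4,-40/9,1,1, 45/14, 71/11,22/3,11.65 , 25,54] 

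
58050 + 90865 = 148915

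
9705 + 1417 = 11122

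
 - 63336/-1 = 63336/1  =  63336.00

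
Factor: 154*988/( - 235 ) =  -152152/235 = -2^3*5^( - 1)*7^1*11^1*13^1*19^1 * 47^(- 1) 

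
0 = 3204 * 0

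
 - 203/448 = -1 + 35/64 = - 0.45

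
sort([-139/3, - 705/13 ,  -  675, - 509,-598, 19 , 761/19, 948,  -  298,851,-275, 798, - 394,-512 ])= [  -  675,-598, - 512, - 509, - 394,-298,-275, - 705/13, - 139/3,19,761/19, 798 , 851 , 948 ] 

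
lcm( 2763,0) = 0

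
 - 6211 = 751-6962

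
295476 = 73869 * 4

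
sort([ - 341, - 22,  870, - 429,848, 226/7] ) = [ - 429, - 341, -22 , 226/7, 848,  870]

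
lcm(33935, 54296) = 271480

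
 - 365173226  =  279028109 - 644201335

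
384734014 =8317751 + 376416263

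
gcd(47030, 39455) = 5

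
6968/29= 240 + 8/29 = 240.28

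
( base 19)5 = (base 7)5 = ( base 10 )5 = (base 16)5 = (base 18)5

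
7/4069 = 7/4069 = 0.00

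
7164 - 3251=3913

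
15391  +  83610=99001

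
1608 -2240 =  - 632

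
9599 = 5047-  - 4552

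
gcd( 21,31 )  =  1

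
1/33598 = 1/33598 = 0.00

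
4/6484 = 1/1621 = 0.00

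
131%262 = 131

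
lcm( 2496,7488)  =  7488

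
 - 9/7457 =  - 1+7448/7457 = -0.00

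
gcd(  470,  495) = 5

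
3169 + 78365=81534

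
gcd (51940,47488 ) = 1484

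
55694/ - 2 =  - 27847+ 0/1 = - 27847.00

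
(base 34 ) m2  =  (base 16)2ee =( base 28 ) qm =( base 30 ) p0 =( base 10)750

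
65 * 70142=4559230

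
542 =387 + 155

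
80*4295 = 343600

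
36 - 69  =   - 33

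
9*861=7749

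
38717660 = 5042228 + 33675432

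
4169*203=846307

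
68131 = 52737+15394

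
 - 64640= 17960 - 82600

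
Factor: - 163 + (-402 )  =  -5^1*113^1 = -565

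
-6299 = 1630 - 7929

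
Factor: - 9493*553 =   -  5249629  =  - 7^1*11^1*79^1*863^1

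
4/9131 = 4/9131 = 0.00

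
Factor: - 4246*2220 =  - 9426120 = -  2^3 * 3^1*5^1*11^1*37^1*193^1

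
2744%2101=643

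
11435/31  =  368 + 27/31 = 368.87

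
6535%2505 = 1525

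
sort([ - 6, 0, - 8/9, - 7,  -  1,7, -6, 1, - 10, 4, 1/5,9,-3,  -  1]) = [-10,- 7, - 6, - 6, - 3,-1,-1, - 8/9 , 0 , 1/5, 1, 4, 7,9 ]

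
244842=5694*43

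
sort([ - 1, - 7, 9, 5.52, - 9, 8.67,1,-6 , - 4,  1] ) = [ - 9,  -  7, - 6, - 4, - 1,  1, 1,  5.52, 8.67,9 ]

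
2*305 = 610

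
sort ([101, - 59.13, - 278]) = [ - 278,- 59.13,101]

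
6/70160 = 3/35080 = 0.00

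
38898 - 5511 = 33387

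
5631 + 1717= 7348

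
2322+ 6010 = 8332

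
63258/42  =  10543/7  =  1506.14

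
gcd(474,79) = 79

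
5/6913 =5/6913 =0.00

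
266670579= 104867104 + 161803475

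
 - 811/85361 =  - 1+84550/85361 = - 0.01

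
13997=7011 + 6986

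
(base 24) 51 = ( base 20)61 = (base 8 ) 171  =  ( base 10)121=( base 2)1111001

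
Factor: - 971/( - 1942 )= 1/2 =2^ (-1) 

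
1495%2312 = 1495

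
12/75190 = 6/37595 = 0.00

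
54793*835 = 45752155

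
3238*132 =427416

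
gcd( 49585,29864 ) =1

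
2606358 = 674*3867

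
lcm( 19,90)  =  1710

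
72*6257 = 450504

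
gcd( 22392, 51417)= 9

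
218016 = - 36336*(-6) 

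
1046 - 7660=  - 6614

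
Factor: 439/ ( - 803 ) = - 11^( - 1)*73^ ( - 1)*439^1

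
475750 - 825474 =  - 349724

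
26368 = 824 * 32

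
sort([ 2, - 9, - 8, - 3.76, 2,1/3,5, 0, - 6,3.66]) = [ - 9, - 8,  -  6, - 3.76, 0 , 1/3,2,2,3.66, 5]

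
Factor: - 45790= -2^1*5^1*19^1*241^1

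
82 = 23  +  59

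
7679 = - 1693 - -9372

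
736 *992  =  730112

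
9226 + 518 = 9744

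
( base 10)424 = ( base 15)1D4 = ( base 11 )356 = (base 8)650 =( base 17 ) 17g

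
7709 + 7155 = 14864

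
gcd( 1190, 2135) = 35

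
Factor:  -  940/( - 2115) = 2^2*3^( - 2 ) = 4/9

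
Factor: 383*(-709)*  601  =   - 163199747 = - 383^1*601^1*709^1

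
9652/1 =9652  =  9652.00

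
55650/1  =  55650  =  55650.00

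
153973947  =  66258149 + 87715798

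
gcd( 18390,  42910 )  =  6130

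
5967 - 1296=4671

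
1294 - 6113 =  -  4819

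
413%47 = 37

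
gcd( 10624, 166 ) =166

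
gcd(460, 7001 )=1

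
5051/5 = 5051/5 = 1010.20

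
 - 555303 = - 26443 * 21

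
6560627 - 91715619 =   -  85154992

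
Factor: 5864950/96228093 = 2^1*3^(- 1) * 5^2 * 7^1 * 13^( - 1)*1289^1 * 189799^(  -  1 ) = 451150/7402161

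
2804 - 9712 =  - 6908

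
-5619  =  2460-8079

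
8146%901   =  37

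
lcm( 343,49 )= 343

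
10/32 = 5/16=0.31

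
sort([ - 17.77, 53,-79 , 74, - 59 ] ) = [  -  79, - 59,-17.77, 53,74]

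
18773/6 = 18773/6= 3128.83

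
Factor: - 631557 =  - 3^5 * 23^1 * 113^1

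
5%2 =1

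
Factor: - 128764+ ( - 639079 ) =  - 767843^1=- 767843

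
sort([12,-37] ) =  [ - 37, 12]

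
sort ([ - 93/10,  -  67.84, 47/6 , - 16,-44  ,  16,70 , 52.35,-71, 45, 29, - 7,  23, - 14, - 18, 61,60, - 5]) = [ - 71,- 67.84, - 44,-18,-16  ,-14, - 93/10,- 7, - 5,47/6,  16, 23, 29, 45,52.35,60,61, 70 ]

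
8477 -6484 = 1993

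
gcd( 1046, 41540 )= 2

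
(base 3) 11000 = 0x6c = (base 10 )108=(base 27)40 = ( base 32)3c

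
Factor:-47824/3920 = -61/5 = -5^(-1 )*61^1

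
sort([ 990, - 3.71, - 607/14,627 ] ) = [ - 607/14, - 3.71,627,990]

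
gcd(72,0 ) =72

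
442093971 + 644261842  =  1086355813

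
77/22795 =77/22795 = 0.00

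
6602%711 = 203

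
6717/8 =839+5/8 = 839.62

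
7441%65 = 31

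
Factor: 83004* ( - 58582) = -4862540328 = - 2^3*3^1*17^1*1723^1*6917^1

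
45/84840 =3/5656 = 0.00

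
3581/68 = 52 + 45/68 = 52.66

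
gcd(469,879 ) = 1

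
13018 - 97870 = -84852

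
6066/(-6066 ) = - 1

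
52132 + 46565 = 98697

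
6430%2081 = 187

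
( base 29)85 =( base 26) 93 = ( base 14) 12d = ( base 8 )355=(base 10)237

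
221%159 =62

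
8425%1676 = 45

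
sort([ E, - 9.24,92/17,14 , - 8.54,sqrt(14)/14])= [ - 9.24, - 8.54,sqrt( 14) /14,  E,92/17, 14]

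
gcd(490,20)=10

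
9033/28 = 322 + 17/28 = 322.61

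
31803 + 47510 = 79313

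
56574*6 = 339444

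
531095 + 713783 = 1244878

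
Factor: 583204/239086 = 2^1*173^( - 1 )*211^1 = 422/173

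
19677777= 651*30227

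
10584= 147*72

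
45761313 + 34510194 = 80271507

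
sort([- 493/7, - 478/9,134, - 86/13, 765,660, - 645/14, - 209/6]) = [ - 493/7, - 478/9,  -  645/14,-209/6,-86/13,  134,660,  765]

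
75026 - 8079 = 66947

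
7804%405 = 109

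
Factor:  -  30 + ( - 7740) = -7770= - 2^1*3^1*5^1 * 7^1 * 37^1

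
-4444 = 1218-5662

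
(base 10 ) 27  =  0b11011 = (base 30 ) R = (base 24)13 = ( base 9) 30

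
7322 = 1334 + 5988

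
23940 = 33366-9426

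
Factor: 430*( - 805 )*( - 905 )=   2^1*5^3*7^1 * 23^1*43^1*181^1 =313265750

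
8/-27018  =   - 1+13505/13509= - 0.00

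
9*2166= 19494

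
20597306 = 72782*283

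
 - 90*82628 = -7436520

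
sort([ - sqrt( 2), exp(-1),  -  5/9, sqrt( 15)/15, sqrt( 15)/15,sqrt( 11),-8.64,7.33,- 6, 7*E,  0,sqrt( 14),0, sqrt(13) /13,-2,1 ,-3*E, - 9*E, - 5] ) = [ - 9*E, - 8.64, - 3*E, - 6, - 5,  -  2, - sqrt( 2), -5/9,0,0, sqrt(15 )/15,sqrt(15)/15, sqrt( 13)/13,exp( -1 ), 1, sqrt( 11),sqrt( 14), 7.33,7*E ]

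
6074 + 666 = 6740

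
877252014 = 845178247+32073767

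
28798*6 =172788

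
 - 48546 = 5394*( - 9)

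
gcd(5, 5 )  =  5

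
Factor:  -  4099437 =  - 3^3*149^1 *1019^1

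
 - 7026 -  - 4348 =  - 2678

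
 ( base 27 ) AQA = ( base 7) 32221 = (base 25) CK2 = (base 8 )17502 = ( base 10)8002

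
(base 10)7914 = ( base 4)1323222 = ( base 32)7na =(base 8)17352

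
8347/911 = 8347/911 = 9.16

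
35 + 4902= 4937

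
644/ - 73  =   - 644/73 = - 8.82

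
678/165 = 226/55 =4.11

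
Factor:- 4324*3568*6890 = - 2^7* 5^1*13^1*23^1 * 47^1*53^1*223^1 = -106299140480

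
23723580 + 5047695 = 28771275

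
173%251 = 173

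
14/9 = 14/9 =1.56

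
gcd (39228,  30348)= 12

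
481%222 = 37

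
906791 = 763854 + 142937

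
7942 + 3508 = 11450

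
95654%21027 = 11546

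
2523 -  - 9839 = 12362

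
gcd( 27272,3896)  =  3896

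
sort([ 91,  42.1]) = [42.1,91 ] 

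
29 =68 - 39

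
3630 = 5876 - 2246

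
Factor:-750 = -2^1*3^1*5^3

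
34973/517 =67  +  334/517 = 67.65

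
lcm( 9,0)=0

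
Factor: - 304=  - 2^4*19^1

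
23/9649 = 23/9649 = 0.00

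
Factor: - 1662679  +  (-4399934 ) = -6062613 = - 3^1*43^1 * 46997^1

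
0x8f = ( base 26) 5D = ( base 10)143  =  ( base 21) 6h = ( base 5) 1033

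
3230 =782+2448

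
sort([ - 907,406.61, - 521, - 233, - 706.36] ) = [ - 907, - 706.36 ,-521, - 233,406.61 ]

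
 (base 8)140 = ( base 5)341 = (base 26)3I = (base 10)96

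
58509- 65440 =-6931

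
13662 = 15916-2254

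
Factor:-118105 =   -  5^1*13^1*23^1 * 79^1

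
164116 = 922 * 178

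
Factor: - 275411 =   -  193^1*1427^1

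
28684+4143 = 32827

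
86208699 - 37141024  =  49067675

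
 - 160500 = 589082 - 749582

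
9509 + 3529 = 13038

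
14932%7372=188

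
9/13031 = 9/13031=   0.00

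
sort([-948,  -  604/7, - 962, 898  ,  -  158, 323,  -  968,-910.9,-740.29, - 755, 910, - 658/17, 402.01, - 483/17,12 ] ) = [  -  968 , - 962,-948, - 910.9,  -  755, - 740.29,-158, - 604/7, - 658/17, - 483/17,  12, 323, 402.01,898, 910]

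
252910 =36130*7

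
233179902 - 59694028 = 173485874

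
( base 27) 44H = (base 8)5741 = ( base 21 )6IH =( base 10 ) 3041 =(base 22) 665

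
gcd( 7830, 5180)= 10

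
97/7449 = 97/7449= 0.01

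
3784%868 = 312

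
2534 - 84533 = -81999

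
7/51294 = 7/51294 = 0.00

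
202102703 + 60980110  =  263082813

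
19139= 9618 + 9521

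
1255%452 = 351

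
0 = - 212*0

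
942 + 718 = 1660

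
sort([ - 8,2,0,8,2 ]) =[ - 8, 0,2,  2,8]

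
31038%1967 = 1533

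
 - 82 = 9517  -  9599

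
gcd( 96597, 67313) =1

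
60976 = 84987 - 24011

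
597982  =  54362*11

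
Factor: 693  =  3^2*7^1*11^1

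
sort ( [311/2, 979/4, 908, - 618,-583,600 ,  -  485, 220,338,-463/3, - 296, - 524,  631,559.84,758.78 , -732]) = [ - 732,-618, - 583, - 524,-485, - 296,  -  463/3, 311/2 , 220,979/4,338,559.84, 600,631,758.78 , 908]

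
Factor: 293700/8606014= 2^1*3^1*5^2*11^1 * 89^1* 4303007^( - 1 )=146850/4303007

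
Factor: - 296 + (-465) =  - 761 = - 761^1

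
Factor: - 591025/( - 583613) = 5^2*47^1*503^1*583613^( - 1) 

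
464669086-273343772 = 191325314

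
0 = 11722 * 0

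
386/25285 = 386/25285 = 0.02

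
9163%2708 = 1039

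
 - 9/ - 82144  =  9/82144  =  0.00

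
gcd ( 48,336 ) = 48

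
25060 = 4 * 6265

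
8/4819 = 8/4819 = 0.00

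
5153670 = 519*9930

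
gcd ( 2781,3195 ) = 9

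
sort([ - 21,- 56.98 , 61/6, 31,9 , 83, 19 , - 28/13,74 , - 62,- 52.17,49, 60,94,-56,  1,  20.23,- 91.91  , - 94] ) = [ - 94, - 91.91, - 62, -56.98 , - 56, - 52.17, - 21, - 28/13, 1, 9,61/6, 19,20.23,31 , 49,60, 74, 83, 94]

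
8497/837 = 10+ 127/837 = 10.15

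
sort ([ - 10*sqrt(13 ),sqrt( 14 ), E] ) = [-10*sqrt ( 13 ) , E, sqrt ( 14 ) ]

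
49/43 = 49/43 = 1.14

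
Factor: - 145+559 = 2^1*3^2*23^1 = 414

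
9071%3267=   2537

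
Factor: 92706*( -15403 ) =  - 1427950518= - 2^1*3^1*73^1*211^1*15451^1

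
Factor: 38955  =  3^1*5^1*7^2 * 53^1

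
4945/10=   989/2 = 494.50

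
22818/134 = 170 +19/67 = 170.28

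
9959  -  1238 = 8721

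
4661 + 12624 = 17285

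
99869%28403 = 14660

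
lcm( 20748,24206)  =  145236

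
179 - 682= - 503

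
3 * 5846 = 17538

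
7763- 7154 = 609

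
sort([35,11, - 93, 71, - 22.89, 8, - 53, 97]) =[-93, - 53, - 22.89,8 , 11,  35,71 , 97]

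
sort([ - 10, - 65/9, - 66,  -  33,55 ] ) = [ - 66,-33, - 10,-65/9,55 ]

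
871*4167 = 3629457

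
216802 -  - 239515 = 456317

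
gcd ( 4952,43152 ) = 8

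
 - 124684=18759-143443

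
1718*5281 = 9072758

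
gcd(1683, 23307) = 51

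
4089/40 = 102 + 9/40 = 102.22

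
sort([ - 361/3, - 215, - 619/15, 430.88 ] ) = [ - 215,-361/3, - 619/15,430.88]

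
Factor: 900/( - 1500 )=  - 3^1 * 5^( - 1) = - 3/5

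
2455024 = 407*6032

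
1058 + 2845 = 3903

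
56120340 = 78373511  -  22253171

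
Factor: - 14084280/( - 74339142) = 2^2*3^6*5^1 * 7^1* 23^1*37^( - 1)*334861^( - 1 ) = 2347380/12389857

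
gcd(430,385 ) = 5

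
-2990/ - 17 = 175+15/17=175.88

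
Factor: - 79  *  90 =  - 2^1*3^2*5^1*79^1 =- 7110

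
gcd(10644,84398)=2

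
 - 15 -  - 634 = 619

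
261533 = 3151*83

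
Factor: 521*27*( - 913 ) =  - 12843171 = - 3^3*11^1 * 83^1  *  521^1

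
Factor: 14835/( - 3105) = -3^(- 2)*43^1 = -43/9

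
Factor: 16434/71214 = 3/13 = 3^1*13^( - 1 )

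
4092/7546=186/343  =  0.54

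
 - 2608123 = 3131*( - 833)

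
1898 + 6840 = 8738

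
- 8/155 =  - 1 + 147/155 = - 0.05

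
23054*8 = 184432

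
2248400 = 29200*77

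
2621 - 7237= - 4616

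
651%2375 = 651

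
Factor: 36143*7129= 47^1*769^1  *7129^1 =257663447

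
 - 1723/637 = - 1723/637 = - 2.70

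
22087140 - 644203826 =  - 622116686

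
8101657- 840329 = 7261328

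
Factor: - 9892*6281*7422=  - 2^3*3^1 *11^1*571^1*1237^1*2473^1   =  -  461141121144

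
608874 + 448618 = 1057492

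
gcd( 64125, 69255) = 2565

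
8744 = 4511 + 4233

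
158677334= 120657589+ 38019745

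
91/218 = 91/218=0.42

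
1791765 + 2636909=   4428674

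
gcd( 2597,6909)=49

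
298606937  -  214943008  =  83663929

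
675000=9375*72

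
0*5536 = 0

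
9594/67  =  143+13/67 = 143.19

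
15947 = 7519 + 8428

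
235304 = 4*58826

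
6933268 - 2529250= 4404018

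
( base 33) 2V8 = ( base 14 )1253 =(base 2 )110010001001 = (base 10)3209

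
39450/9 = 13150/3 = 4383.33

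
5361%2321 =719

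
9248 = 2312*4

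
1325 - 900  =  425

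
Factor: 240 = 2^4*3^1*5^1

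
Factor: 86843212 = 2^2*113^1* 229^1* 839^1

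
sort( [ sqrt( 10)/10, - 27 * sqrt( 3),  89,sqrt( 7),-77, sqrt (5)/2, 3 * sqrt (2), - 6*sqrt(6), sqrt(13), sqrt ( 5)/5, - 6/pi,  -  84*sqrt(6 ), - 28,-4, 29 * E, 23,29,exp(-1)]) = [ - 84  *sqrt ( 6), - 77, - 27 * sqrt(3), - 28,-6*sqrt(6),  -  4, - 6/pi, sqrt(10 ) /10,exp( - 1 ), sqrt(5) /5, sqrt( 5) /2,sqrt( 7 ),sqrt(13), 3 * sqrt(2), 23, 29 , 29 * E, 89 ] 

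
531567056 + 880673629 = 1412240685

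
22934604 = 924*24821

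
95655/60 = 1594+1/4 = 1594.25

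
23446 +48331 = 71777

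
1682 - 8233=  - 6551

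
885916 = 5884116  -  4998200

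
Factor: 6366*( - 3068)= - 19530888 = -2^3 * 3^1 * 13^1 * 59^1 * 1061^1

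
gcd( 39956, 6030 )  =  2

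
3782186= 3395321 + 386865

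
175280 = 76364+98916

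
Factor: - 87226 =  - 2^1*43613^1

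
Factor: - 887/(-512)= 2^( - 9 )*887^1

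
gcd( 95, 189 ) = 1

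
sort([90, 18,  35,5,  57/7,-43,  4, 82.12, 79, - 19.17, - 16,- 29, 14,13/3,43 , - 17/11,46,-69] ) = [-69,  -  43,-29, - 19.17,  -  16,-17/11, 4 , 13/3,  5,57/7,14,18, 35,43,46,79, 82.12,  90]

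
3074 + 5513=8587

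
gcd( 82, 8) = 2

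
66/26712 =11/4452  =  0.00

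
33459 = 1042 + 32417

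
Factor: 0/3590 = 0 = 0^1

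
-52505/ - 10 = 5250+ 1/2= 5250.50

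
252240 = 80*3153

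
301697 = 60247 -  - 241450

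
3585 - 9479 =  - 5894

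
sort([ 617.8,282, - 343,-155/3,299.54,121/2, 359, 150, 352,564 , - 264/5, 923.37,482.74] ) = [ - 343, - 264/5,-155/3, 121/2,150, 282, 299.54,352 , 359,482.74,564,617.8, 923.37 ] 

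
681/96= 7 + 3/32 = 7.09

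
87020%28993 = 41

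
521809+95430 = 617239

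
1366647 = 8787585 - 7420938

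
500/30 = 16 + 2/3= 16.67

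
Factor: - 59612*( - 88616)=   5282576992 = 2^5*7^1*11^1*19^1 * 53^1*2129^1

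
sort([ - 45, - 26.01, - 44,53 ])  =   [ - 45 , - 44, - 26.01,53 ]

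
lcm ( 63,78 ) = 1638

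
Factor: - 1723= -1723^1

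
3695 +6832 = 10527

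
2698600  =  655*4120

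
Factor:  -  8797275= - 3^3 * 5^2* 13033^1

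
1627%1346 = 281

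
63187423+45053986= 108241409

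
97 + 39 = 136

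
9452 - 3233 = 6219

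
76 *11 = 836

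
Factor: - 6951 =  - 3^1  *  7^1*331^1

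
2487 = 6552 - 4065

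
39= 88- 49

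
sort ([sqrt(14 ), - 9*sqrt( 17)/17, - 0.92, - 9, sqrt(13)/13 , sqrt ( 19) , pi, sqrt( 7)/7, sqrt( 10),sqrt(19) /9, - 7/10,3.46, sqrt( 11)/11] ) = [ - 9, -9*sqrt( 17)/17, - 0.92, - 7/10, sqrt(13)/13,sqrt(  11 ) /11, sqrt(7 ) /7, sqrt(19 ) /9 , pi,sqrt ( 10) , 3.46, sqrt(14), sqrt( 19) ]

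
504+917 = 1421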